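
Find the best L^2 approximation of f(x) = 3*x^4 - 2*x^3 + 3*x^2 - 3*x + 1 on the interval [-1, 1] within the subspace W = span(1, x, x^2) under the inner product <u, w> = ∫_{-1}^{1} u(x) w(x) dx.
g(x) = 39*x^2/7 - 21*x/5 + 26/35

The best approximation g ∈ W is the orthogonal projection of f onto W. Writing g = a_0 + a_1 x + a_2 x^2, the coefficients solve the normal equations G · a = b where
  G_{ij} = <φ_i, φ_j> and b_i = <f, φ_i>, with φ_0 = 1, φ_1 = x, φ_2 = x^2.
G =
  [2, 0, 2/3]
  [0, 2/3, 0]
  [2/3, 0, 2/5],
b = (26/5, -14/5, 286/105).
Solving gives a_0 = 26/35, a_1 = -21/5, a_2 = 39/7, so
  g(x) = 39*x^2/7 - 21*x/5 + 26/35.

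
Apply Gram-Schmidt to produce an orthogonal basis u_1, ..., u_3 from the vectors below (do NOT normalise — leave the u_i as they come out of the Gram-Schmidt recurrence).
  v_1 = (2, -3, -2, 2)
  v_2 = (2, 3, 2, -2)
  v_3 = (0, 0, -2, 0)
Orthogonal basis:
  u_1 = (2, -3, -2, 2)
  u_2 = (68/21, 8/7, 16/21, -16/21)
  u_3 = (0, 12/17, -26/17, -8/17)

Apply the Gram-Schmidt recurrence
  u_1 = v_1
  u_i = v_i − Σ_{j<i} ((v_i · u_j) / (u_j · u_j)) · u_j.

Step by step this gives:
  u_1 = (2, -3, -2, 2)
  u_2 = (68/21, 8/7, 16/21, -16/21)
  u_3 = (0, 12/17, -26/17, -8/17)

Orthogonality check:
  u_2 · u_1 = 0 (should be 0)
  u_3 · u_1 = 0 (should be 0)
  u_3 · u_2 = 0 (should be 0)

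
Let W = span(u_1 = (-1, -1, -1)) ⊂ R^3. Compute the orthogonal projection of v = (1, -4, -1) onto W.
proj_W(v) = (-4/3, -4/3, -4/3)

Set up U = [u_1 | ... | u_1] ∈ R^(3×1). The projector onto W = col(U) is P = U (U^T U)^(-1) U^T.
Compute U^T U =
  [3],
and U^T v = (4).
Solve U^T U · c = U^T v for the coefficients: c = (4/3). The projection is proj_W(v) = U c.
Check: (v - proj_W(v)) · u_1 = 0  (should be 0).
Result: proj_W(v) = (-4/3, -4/3, -4/3).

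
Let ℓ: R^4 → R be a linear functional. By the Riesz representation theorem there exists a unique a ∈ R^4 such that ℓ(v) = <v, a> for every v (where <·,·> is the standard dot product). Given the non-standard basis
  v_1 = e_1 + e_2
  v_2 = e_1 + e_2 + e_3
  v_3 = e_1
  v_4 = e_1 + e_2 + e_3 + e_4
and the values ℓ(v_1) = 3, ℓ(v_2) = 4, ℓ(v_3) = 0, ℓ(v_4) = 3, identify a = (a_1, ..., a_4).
a = (0, 3, 1, -1)

Write a = (a_1, ..., a_4) in the standard basis. For each basis vector v_i, ℓ(v_i) = <v_i, a> is a linear equation in the a_j's. Collect the n equations into a matrix system V a = ℓ, where row i of V is v_i (expressed in the standard basis). Since V is invertible (lower-triangular with 1s on the diagonal, up to permutation), solve by back-substitution:
  V =
[[1, 1, 0, 0],
 [1, 1, 1, 0],
 [1, 0, 0, 0],
 [1, 1, 1, 1]]
  V a = (3, 4, 0, 3)
Solving gives a = (0, 3, 1, -1).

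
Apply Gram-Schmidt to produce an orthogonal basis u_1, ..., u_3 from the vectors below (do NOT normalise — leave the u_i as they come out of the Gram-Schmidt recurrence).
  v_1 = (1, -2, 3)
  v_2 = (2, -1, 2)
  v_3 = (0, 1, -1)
Orthogonal basis:
  u_1 = (1, -2, 3)
  u_2 = (9/7, 3/7, -1/7)
  u_3 = (-1/26, 2/13, 3/26)

Apply the Gram-Schmidt recurrence
  u_1 = v_1
  u_i = v_i − Σ_{j<i} ((v_i · u_j) / (u_j · u_j)) · u_j.

Step by step this gives:
  u_1 = (1, -2, 3)
  u_2 = (9/7, 3/7, -1/7)
  u_3 = (-1/26, 2/13, 3/26)

Orthogonality check:
  u_2 · u_1 = 0 (should be 0)
  u_3 · u_1 = 0 (should be 0)
  u_3 · u_2 = 0 (should be 0)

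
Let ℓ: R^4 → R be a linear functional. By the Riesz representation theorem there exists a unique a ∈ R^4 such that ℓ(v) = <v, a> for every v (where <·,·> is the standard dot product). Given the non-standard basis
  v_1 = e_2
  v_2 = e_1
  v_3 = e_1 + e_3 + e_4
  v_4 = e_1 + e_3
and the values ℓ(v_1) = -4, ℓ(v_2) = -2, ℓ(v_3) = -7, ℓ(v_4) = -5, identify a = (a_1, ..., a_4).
a = (-2, -4, -3, -2)

Write a = (a_1, ..., a_4) in the standard basis. For each basis vector v_i, ℓ(v_i) = <v_i, a> is a linear equation in the a_j's. Collect the n equations into a matrix system V a = ℓ, where row i of V is v_i (expressed in the standard basis). Since V is invertible (lower-triangular with 1s on the diagonal, up to permutation), solve by back-substitution:
  V =
[[0, 1, 0, 0],
 [1, 0, 0, 0],
 [1, 0, 1, 1],
 [1, 0, 1, 0]]
  V a = (-4, -2, -7, -5)
Solving gives a = (-2, -4, -3, -2).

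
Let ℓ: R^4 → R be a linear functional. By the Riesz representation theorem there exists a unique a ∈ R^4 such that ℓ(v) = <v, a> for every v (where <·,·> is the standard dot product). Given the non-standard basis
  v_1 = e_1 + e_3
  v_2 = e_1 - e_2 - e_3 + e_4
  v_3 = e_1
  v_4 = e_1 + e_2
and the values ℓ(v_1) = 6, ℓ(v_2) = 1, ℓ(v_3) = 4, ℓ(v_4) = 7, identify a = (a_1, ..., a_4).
a = (4, 3, 2, 2)

Write a = (a_1, ..., a_4) in the standard basis. For each basis vector v_i, ℓ(v_i) = <v_i, a> is a linear equation in the a_j's. Collect the n equations into a matrix system V a = ℓ, where row i of V is v_i (expressed in the standard basis). Since V is invertible (lower-triangular with 1s on the diagonal, up to permutation), solve by back-substitution:
  V =
[[1, 0, 1, 0],
 [1, -1, -1, 1],
 [1, 0, 0, 0],
 [1, 1, 0, 0]]
  V a = (6, 1, 4, 7)
Solving gives a = (4, 3, 2, 2).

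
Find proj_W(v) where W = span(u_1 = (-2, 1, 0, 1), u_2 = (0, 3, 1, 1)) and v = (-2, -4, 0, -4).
proj_W(v) = (-4/5, -22/5, -8/5, -6/5)

Set up U = [u_1 | ... | u_2] ∈ R^(4×2). The projector onto W = col(U) is P = U (U^T U)^(-1) U^T.
Compute U^T U =
  [6, 4]
  [4, 11],
and U^T v = (-4, -16).
Solve U^T U · c = U^T v for the coefficients: c = (2/5, -8/5). The projection is proj_W(v) = U c.
Check: (v - proj_W(v)) · u_1 = 0  (should be 0).
Check: (v - proj_W(v)) · u_2 = 0  (should be 0).
Result: proj_W(v) = (-4/5, -22/5, -8/5, -6/5).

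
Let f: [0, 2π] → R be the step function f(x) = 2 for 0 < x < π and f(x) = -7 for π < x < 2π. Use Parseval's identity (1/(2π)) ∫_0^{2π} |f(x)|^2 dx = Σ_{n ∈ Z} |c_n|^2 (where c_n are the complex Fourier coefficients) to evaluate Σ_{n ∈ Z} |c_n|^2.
Σ |c_n|^2 = 53/2

Parseval equates the L^2 energy of f (normalised by 1/(2π)) with the ℓ^2 sum of its Fourier coefficients: (1/(2π)) ∫_0^{2π} |f|^2 = Σ |c_n|^2.
Compute the left side: (1/(2π)) [∫_0^π 2^2 dx + ∫_π^{2π} (-7)^2 dx] = (1/(2π)) · (4π + 49π) = (4 + 49)/2 = 53/2.
So Σ_{n ∈ Z} |c_n|^2 = 53/2.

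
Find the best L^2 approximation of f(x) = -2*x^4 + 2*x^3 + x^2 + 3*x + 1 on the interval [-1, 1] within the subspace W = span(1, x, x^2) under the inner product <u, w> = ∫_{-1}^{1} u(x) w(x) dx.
g(x) = -5*x^2/7 + 21*x/5 + 41/35

The best approximation g ∈ W is the orthogonal projection of f onto W. Writing g = a_0 + a_1 x + a_2 x^2, the coefficients solve the normal equations G · a = b where
  G_{ij} = <φ_i, φ_j> and b_i = <f, φ_i>, with φ_0 = 1, φ_1 = x, φ_2 = x^2.
G =
  [2, 0, 2/3]
  [0, 2/3, 0]
  [2/3, 0, 2/5],
b = (28/15, 14/5, 52/105).
Solving gives a_0 = 41/35, a_1 = 21/5, a_2 = -5/7, so
  g(x) = -5*x^2/7 + 21*x/5 + 41/35.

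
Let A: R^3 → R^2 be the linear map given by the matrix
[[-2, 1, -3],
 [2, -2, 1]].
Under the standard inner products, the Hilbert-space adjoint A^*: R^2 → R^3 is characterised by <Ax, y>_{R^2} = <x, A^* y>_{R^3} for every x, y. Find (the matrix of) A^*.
A^* = A^T =
[[-2, 2],
 [1, -2],
 [-3, 1]]

For real matrices with standard dot products, the defining identity <Ax, y> = <x, A^* y> gives (Ax)^T y = x^T (A^*) y, i.e. x^T A^T y = x^T (A^*) y. Since this holds for all x, y, we must have A^* = A^T. Therefore
A^* =
[[-2, 2],
 [1, -2],
 [-3, 1]].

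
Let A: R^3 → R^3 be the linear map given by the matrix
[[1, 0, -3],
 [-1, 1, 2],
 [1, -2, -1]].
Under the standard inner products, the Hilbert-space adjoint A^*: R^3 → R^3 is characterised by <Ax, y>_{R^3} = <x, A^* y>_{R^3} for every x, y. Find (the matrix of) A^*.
A^* = A^T =
[[1, -1, 1],
 [0, 1, -2],
 [-3, 2, -1]]

For real matrices with standard dot products, the defining identity <Ax, y> = <x, A^* y> gives (Ax)^T y = x^T (A^*) y, i.e. x^T A^T y = x^T (A^*) y. Since this holds for all x, y, we must have A^* = A^T. Therefore
A^* =
[[1, -1, 1],
 [0, 1, -2],
 [-3, 2, -1]].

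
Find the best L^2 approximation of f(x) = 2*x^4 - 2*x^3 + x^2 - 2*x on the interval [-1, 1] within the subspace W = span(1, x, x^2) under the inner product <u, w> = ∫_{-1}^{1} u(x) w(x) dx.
g(x) = 19*x^2/7 - 16*x/5 - 6/35

The best approximation g ∈ W is the orthogonal projection of f onto W. Writing g = a_0 + a_1 x + a_2 x^2, the coefficients solve the normal equations G · a = b where
  G_{ij} = <φ_i, φ_j> and b_i = <f, φ_i>, with φ_0 = 1, φ_1 = x, φ_2 = x^2.
G =
  [2, 0, 2/3]
  [0, 2/3, 0]
  [2/3, 0, 2/5],
b = (22/15, -32/15, 34/35).
Solving gives a_0 = -6/35, a_1 = -16/5, a_2 = 19/7, so
  g(x) = 19*x^2/7 - 16*x/5 - 6/35.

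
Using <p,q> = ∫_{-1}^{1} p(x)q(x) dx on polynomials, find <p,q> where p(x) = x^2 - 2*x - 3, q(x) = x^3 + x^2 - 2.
<p,q> = 124/15

Expand the product: p(x)·q(x) = x^5 - x^4 - 5*x^3 - 5*x^2 + 4*x + 6.
∫_{-1}^{1} of each monomial x^k gives [2/(k+1) if k even, 0 if k odd]. Integrating term-by-term (or equivalently evaluating the antiderivative F(x) = x^6/6 - x^5/5 - 5*x^4/4 - 5*x^3/3 + 2*x^2 + 6*x at the endpoints):
  F(1) − F(−1) = 101/20 − (-193/60) = 124/15.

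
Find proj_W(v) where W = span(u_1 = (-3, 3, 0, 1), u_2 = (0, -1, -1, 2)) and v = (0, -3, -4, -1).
proj_W(v) = (165/113, -250/113, -85/113, 115/113)

Set up U = [u_1 | ... | u_2] ∈ R^(4×2). The projector onto W = col(U) is P = U (U^T U)^(-1) U^T.
Compute U^T U =
  [19, -1]
  [-1, 6],
and U^T v = (-10, 5).
Solve U^T U · c = U^T v for the coefficients: c = (-55/113, 85/113). The projection is proj_W(v) = U c.
Check: (v - proj_W(v)) · u_1 = 0  (should be 0).
Check: (v - proj_W(v)) · u_2 = 0  (should be 0).
Result: proj_W(v) = (165/113, -250/113, -85/113, 115/113).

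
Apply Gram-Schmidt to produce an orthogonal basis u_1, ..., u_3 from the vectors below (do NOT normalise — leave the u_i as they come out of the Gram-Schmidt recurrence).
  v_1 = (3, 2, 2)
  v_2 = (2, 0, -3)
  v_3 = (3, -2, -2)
Orthogonal basis:
  u_1 = (3, 2, 2)
  u_2 = (2, 0, -3)
  u_3 = (216/221, -36/17, 144/221)

Apply the Gram-Schmidt recurrence
  u_1 = v_1
  u_i = v_i − Σ_{j<i} ((v_i · u_j) / (u_j · u_j)) · u_j.

Step by step this gives:
  u_1 = (3, 2, 2)
  u_2 = (2, 0, -3)
  u_3 = (216/221, -36/17, 144/221)

Orthogonality check:
  u_2 · u_1 = 0 (should be 0)
  u_3 · u_1 = 0 (should be 0)
  u_3 · u_2 = 0 (should be 0)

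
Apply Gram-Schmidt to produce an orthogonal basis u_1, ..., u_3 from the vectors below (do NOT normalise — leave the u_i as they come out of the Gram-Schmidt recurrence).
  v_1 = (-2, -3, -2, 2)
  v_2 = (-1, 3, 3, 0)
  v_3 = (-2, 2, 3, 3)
Orthogonal basis:
  u_1 = (-2, -3, -2, 2)
  u_2 = (-47/21, 8/7, 37/21, 26/21)
  u_3 = (237/230, 8/115, 63/230, 162/115)

Apply the Gram-Schmidt recurrence
  u_1 = v_1
  u_i = v_i − Σ_{j<i} ((v_i · u_j) / (u_j · u_j)) · u_j.

Step by step this gives:
  u_1 = (-2, -3, -2, 2)
  u_2 = (-47/21, 8/7, 37/21, 26/21)
  u_3 = (237/230, 8/115, 63/230, 162/115)

Orthogonality check:
  u_2 · u_1 = 0 (should be 0)
  u_3 · u_1 = 0 (should be 0)
  u_3 · u_2 = 0 (should be 0)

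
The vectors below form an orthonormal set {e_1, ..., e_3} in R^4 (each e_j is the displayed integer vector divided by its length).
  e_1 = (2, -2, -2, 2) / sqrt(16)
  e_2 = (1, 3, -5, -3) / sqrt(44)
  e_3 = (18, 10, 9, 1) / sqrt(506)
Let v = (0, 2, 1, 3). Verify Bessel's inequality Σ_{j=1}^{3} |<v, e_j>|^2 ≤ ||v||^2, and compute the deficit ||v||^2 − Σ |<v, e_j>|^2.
Σ |<v, e_j>|^2 = 80/23; ||v||^2 = 14; deficit = 242/23

Write each e_j = u_j / sqrt(<u_j, u_j>) where u_j is the displayed integer vector. Then <v, e_j> = <v, u_j> / sqrt(<u_j, u_j>), so |<v, e_j>|^2 = <v, u_j>^2 / <u_j, u_j>.
Coefficients: <v, e_1> = 0/sqrt(16), <v, e_2> = -8/sqrt(44), <v, e_3> = 32/sqrt(506).
Square and sum: Σ |<v, e_j>|^2 = 80/23.
Compute ||v||^2 = v·v = 14.
Deficit = 14 − 80/23 = 242/23 ≥ 0, confirming Bessel's inequality. (The deficit equals ||v − Σ <v,e_j> e_j||^2, the squared distance from v to span{e_j}.)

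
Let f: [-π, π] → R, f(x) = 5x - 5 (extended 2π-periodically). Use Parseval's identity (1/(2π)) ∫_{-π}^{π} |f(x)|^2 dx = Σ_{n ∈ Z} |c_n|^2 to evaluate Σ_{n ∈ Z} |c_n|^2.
Σ |c_n|^2 = 25π^2/3 + 25

Expand and integrate term by term over [-π, π]:
  ∫ (5x)^2 dx = 25·(2π^3/3); ∫ 2·5·(-5)·x dx = 0 (odd integrand); ∫ (-5)^2 dx = 25·2π.
So (1/(2π)) ∫_{-π}^{π} (5x - 5)^2 dx = 25π^2/3 + 25 = 25π^2/3 + 25.
Parseval ⇒ Σ |c_n|^2 = 25π^2/3 + 25.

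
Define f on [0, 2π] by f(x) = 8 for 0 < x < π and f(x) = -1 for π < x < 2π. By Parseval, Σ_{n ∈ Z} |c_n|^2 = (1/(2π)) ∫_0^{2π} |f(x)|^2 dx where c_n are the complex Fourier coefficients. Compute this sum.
Σ |c_n|^2 = 65/2

Parseval equates the L^2 energy of f (normalised by 1/(2π)) with the ℓ^2 sum of its Fourier coefficients: (1/(2π)) ∫_0^{2π} |f|^2 = Σ |c_n|^2.
Compute the left side: (1/(2π)) [∫_0^π 8^2 dx + ∫_π^{2π} (-1)^2 dx] = (1/(2π)) · (64π + 1π) = (64 + 1)/2 = 65/2.
So Σ_{n ∈ Z} |c_n|^2 = 65/2.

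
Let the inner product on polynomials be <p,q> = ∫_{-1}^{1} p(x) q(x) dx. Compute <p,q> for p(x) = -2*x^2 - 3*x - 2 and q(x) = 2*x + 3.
<p,q> = -20

Expand the product: p(x)·q(x) = -4*x^3 - 12*x^2 - 13*x - 6.
∫_{-1}^{1} of each monomial x^k gives [2/(k+1) if k even, 0 if k odd]. Integrating term-by-term (or equivalently evaluating the antiderivative F(x) = -x^4 - 4*x^3 - 13*x^2/2 - 6*x at the endpoints):
  F(1) − F(−1) = -35/2 − (5/2) = -20.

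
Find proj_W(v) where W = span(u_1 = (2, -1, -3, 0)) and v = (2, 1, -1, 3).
proj_W(v) = (6/7, -3/7, -9/7, 0)

Set up U = [u_1 | ... | u_1] ∈ R^(4×1). The projector onto W = col(U) is P = U (U^T U)^(-1) U^T.
Compute U^T U =
  [14],
and U^T v = (6).
Solve U^T U · c = U^T v for the coefficients: c = (3/7). The projection is proj_W(v) = U c.
Check: (v - proj_W(v)) · u_1 = 0  (should be 0).
Result: proj_W(v) = (6/7, -3/7, -9/7, 0).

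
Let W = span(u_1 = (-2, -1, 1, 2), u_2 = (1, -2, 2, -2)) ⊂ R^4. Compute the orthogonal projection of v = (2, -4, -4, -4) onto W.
proj_W(v) = (58/21, -8/63, 8/63, -212/63)

Set up U = [u_1 | ... | u_2] ∈ R^(4×2). The projector onto W = col(U) is P = U (U^T U)^(-1) U^T.
Compute U^T U =
  [10, -2]
  [-2, 13],
and U^T v = (-12, 10).
Solve U^T U · c = U^T v for the coefficients: c = (-68/63, 38/63). The projection is proj_W(v) = U c.
Check: (v - proj_W(v)) · u_1 = 0  (should be 0).
Check: (v - proj_W(v)) · u_2 = 0  (should be 0).
Result: proj_W(v) = (58/21, -8/63, 8/63, -212/63).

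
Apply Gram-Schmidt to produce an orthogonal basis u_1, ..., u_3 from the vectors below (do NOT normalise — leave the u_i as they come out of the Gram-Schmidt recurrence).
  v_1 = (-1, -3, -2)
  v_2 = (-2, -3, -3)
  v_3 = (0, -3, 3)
Orthogonal basis:
  u_1 = (-1, -3, -2)
  u_2 = (-11/14, 9/14, -4/7)
  u_3 = (-36/19, -12/19, 36/19)

Apply the Gram-Schmidt recurrence
  u_1 = v_1
  u_i = v_i − Σ_{j<i} ((v_i · u_j) / (u_j · u_j)) · u_j.

Step by step this gives:
  u_1 = (-1, -3, -2)
  u_2 = (-11/14, 9/14, -4/7)
  u_3 = (-36/19, -12/19, 36/19)

Orthogonality check:
  u_2 · u_1 = 0 (should be 0)
  u_3 · u_1 = 0 (should be 0)
  u_3 · u_2 = 0 (should be 0)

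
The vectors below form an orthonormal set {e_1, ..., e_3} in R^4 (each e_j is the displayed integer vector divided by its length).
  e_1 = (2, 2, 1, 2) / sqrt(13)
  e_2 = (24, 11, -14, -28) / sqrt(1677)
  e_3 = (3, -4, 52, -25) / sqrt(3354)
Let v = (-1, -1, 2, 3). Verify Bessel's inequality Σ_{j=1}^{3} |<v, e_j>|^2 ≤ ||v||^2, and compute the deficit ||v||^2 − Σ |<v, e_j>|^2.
Σ |<v, e_j>|^2 = 187/13; ||v||^2 = 15; deficit = 8/13

Write each e_j = u_j / sqrt(<u_j, u_j>) where u_j is the displayed integer vector. Then <v, e_j> = <v, u_j> / sqrt(<u_j, u_j>), so |<v, e_j>|^2 = <v, u_j>^2 / <u_j, u_j>.
Coefficients: <v, e_1> = 4/sqrt(13), <v, e_2> = -147/sqrt(1677), <v, e_3> = 30/sqrt(3354).
Square and sum: Σ |<v, e_j>|^2 = 187/13.
Compute ||v||^2 = v·v = 15.
Deficit = 15 − 187/13 = 8/13 ≥ 0, confirming Bessel's inequality. (The deficit equals ||v − Σ <v,e_j> e_j||^2, the squared distance from v to span{e_j}.)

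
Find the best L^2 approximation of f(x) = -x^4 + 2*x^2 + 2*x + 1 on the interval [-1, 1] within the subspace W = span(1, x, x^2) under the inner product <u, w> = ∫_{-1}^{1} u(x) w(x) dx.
g(x) = 8*x^2/7 + 2*x + 38/35

The best approximation g ∈ W is the orthogonal projection of f onto W. Writing g = a_0 + a_1 x + a_2 x^2, the coefficients solve the normal equations G · a = b where
  G_{ij} = <φ_i, φ_j> and b_i = <f, φ_i>, with φ_0 = 1, φ_1 = x, φ_2 = x^2.
G =
  [2, 0, 2/3]
  [0, 2/3, 0]
  [2/3, 0, 2/5],
b = (44/15, 4/3, 124/105).
Solving gives a_0 = 38/35, a_1 = 2, a_2 = 8/7, so
  g(x) = 8*x^2/7 + 2*x + 38/35.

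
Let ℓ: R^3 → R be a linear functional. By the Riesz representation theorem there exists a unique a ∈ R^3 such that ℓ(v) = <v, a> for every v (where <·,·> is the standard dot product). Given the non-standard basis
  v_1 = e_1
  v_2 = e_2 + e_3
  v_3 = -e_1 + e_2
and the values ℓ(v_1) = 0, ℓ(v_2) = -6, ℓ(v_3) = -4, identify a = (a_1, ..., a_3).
a = (0, -4, -2)

Write a = (a_1, ..., a_3) in the standard basis. For each basis vector v_i, ℓ(v_i) = <v_i, a> is a linear equation in the a_j's. Collect the n equations into a matrix system V a = ℓ, where row i of V is v_i (expressed in the standard basis). Since V is invertible (lower-triangular with 1s on the diagonal, up to permutation), solve by back-substitution:
  V =
[[1, 0, 0],
 [0, 1, 1],
 [-1, 1, 0]]
  V a = (0, -6, -4)
Solving gives a = (0, -4, -2).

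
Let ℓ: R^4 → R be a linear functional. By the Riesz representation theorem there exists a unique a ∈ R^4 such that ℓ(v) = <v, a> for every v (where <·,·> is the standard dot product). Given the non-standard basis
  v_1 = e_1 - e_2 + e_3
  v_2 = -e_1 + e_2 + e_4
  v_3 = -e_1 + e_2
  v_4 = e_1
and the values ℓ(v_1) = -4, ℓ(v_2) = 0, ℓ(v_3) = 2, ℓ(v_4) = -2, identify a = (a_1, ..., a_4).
a = (-2, 0, -2, -2)

Write a = (a_1, ..., a_4) in the standard basis. For each basis vector v_i, ℓ(v_i) = <v_i, a> is a linear equation in the a_j's. Collect the n equations into a matrix system V a = ℓ, where row i of V is v_i (expressed in the standard basis). Since V is invertible (lower-triangular with 1s on the diagonal, up to permutation), solve by back-substitution:
  V =
[[1, -1, 1, 0],
 [-1, 1, 0, 1],
 [-1, 1, 0, 0],
 [1, 0, 0, 0]]
  V a = (-4, 0, 2, -2)
Solving gives a = (-2, 0, -2, -2).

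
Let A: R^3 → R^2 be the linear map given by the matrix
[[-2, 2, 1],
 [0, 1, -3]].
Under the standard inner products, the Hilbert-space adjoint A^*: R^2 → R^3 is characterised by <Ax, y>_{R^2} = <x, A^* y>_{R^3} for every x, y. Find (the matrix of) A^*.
A^* = A^T =
[[-2, 0],
 [2, 1],
 [1, -3]]

For real matrices with standard dot products, the defining identity <Ax, y> = <x, A^* y> gives (Ax)^T y = x^T (A^*) y, i.e. x^T A^T y = x^T (A^*) y. Since this holds for all x, y, we must have A^* = A^T. Therefore
A^* =
[[-2, 0],
 [2, 1],
 [1, -3]].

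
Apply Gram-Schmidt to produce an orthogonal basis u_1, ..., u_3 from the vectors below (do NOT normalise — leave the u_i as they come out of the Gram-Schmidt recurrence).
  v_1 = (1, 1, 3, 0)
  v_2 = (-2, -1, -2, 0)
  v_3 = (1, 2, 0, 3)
Orthogonal basis:
  u_1 = (1, 1, 3, 0)
  u_2 = (-13/11, -2/11, 5/11, 0)
  u_3 = (-7/18, 14/9, -7/18, 3)

Apply the Gram-Schmidt recurrence
  u_1 = v_1
  u_i = v_i − Σ_{j<i} ((v_i · u_j) / (u_j · u_j)) · u_j.

Step by step this gives:
  u_1 = (1, 1, 3, 0)
  u_2 = (-13/11, -2/11, 5/11, 0)
  u_3 = (-7/18, 14/9, -7/18, 3)

Orthogonality check:
  u_2 · u_1 = 0 (should be 0)
  u_3 · u_1 = 0 (should be 0)
  u_3 · u_2 = 0 (should be 0)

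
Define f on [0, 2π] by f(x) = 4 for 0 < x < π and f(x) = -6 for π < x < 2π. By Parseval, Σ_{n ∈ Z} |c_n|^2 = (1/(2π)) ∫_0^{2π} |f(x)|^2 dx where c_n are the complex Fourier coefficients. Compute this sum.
Σ |c_n|^2 = 26

Parseval equates the L^2 energy of f (normalised by 1/(2π)) with the ℓ^2 sum of its Fourier coefficients: (1/(2π)) ∫_0^{2π} |f|^2 = Σ |c_n|^2.
Compute the left side: (1/(2π)) [∫_0^π 4^2 dx + ∫_π^{2π} (-6)^2 dx] = (1/(2π)) · (16π + 36π) = (16 + 36)/2 = 26.
So Σ_{n ∈ Z} |c_n|^2 = 26.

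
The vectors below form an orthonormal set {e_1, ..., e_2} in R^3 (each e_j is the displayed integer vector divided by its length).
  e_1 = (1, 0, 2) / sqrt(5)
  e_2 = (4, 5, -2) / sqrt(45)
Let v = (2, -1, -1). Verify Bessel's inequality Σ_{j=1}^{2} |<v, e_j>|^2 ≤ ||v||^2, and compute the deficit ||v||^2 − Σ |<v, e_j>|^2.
Σ |<v, e_j>|^2 = 5/9; ||v||^2 = 6; deficit = 49/9

Write each e_j = u_j / sqrt(<u_j, u_j>) where u_j is the displayed integer vector. Then <v, e_j> = <v, u_j> / sqrt(<u_j, u_j>), so |<v, e_j>|^2 = <v, u_j>^2 / <u_j, u_j>.
Coefficients: <v, e_1> = 0/sqrt(5), <v, e_2> = 5/sqrt(45).
Square and sum: Σ |<v, e_j>|^2 = 5/9.
Compute ||v||^2 = v·v = 6.
Deficit = 6 − 5/9 = 49/9 ≥ 0, confirming Bessel's inequality. (The deficit equals ||v − Σ <v,e_j> e_j||^2, the squared distance from v to span{e_j}.)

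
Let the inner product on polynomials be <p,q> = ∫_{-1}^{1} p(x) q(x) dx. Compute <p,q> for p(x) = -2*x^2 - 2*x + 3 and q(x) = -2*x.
<p,q> = 8/3

Expand the product: p(x)·q(x) = 4*x^3 + 4*x^2 - 6*x.
∫_{-1}^{1} of each monomial x^k gives [2/(k+1) if k even, 0 if k odd]. Integrating term-by-term (or equivalently evaluating the antiderivative F(x) = x^4 + 4*x^3/3 - 3*x^2 at the endpoints):
  F(1) − F(−1) = -2/3 − (-10/3) = 8/3.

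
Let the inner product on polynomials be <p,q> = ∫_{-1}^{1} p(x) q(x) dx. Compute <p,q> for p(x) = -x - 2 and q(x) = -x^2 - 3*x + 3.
<p,q> = -26/3

Expand the product: p(x)·q(x) = x^3 + 5*x^2 + 3*x - 6.
∫_{-1}^{1} of each monomial x^k gives [2/(k+1) if k even, 0 if k odd]. Integrating term-by-term (or equivalently evaluating the antiderivative F(x) = x^4/4 + 5*x^3/3 + 3*x^2/2 - 6*x at the endpoints):
  F(1) − F(−1) = -31/12 − (73/12) = -26/3.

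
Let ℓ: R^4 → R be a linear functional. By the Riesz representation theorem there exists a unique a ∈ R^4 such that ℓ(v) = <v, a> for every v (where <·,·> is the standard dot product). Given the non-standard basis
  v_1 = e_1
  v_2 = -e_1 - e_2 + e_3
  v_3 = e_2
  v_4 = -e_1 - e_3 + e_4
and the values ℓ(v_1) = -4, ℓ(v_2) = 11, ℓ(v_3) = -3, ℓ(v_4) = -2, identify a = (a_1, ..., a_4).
a = (-4, -3, 4, -2)

Write a = (a_1, ..., a_4) in the standard basis. For each basis vector v_i, ℓ(v_i) = <v_i, a> is a linear equation in the a_j's. Collect the n equations into a matrix system V a = ℓ, where row i of V is v_i (expressed in the standard basis). Since V is invertible (lower-triangular with 1s on the diagonal, up to permutation), solve by back-substitution:
  V =
[[1, 0, 0, 0],
 [-1, -1, 1, 0],
 [0, 1, 0, 0],
 [-1, 0, -1, 1]]
  V a = (-4, 11, -3, -2)
Solving gives a = (-4, -3, 4, -2).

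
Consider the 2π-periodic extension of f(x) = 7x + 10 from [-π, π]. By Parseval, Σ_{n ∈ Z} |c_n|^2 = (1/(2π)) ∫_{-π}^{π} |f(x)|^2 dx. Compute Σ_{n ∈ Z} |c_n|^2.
Σ |c_n|^2 = 49π^2/3 + 100

Expand and integrate term by term over [-π, π]:
  ∫ (7x)^2 dx = 49·(2π^3/3); ∫ 2·7·(10)·x dx = 0 (odd integrand); ∫ 10^2 dx = 100·2π.
So (1/(2π)) ∫_{-π}^{π} (7x + 10)^2 dx = 49π^2/3 + 100 = 49π^2/3 + 100.
Parseval ⇒ Σ |c_n|^2 = 49π^2/3 + 100.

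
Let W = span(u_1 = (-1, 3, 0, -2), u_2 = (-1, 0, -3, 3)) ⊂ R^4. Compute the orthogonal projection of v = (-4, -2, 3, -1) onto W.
proj_W(v) = (152/241, -120/241, 336/241, -256/241)

Set up U = [u_1 | ... | u_2] ∈ R^(4×2). The projector onto W = col(U) is P = U (U^T U)^(-1) U^T.
Compute U^T U =
  [14, -5]
  [-5, 19],
and U^T v = (0, -8).
Solve U^T U · c = U^T v for the coefficients: c = (-40/241, -112/241). The projection is proj_W(v) = U c.
Check: (v - proj_W(v)) · u_1 = 0  (should be 0).
Check: (v - proj_W(v)) · u_2 = 0  (should be 0).
Result: proj_W(v) = (152/241, -120/241, 336/241, -256/241).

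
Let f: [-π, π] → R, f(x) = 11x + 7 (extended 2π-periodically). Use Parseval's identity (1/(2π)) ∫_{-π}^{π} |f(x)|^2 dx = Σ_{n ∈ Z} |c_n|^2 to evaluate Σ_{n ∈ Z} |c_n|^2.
Σ |c_n|^2 = 121π^2/3 + 49

Expand and integrate term by term over [-π, π]:
  ∫ (11x)^2 dx = 121·(2π^3/3); ∫ 2·11·(7)·x dx = 0 (odd integrand); ∫ 7^2 dx = 49·2π.
So (1/(2π)) ∫_{-π}^{π} (11x + 7)^2 dx = 121π^2/3 + 49 = 121π^2/3 + 49.
Parseval ⇒ Σ |c_n|^2 = 121π^2/3 + 49.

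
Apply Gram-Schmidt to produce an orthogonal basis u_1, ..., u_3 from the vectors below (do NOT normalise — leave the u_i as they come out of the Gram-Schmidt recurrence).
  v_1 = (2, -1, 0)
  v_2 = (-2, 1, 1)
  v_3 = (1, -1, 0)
Orthogonal basis:
  u_1 = (2, -1, 0)
  u_2 = (0, 0, 1)
  u_3 = (-1/5, -2/5, 0)

Apply the Gram-Schmidt recurrence
  u_1 = v_1
  u_i = v_i − Σ_{j<i} ((v_i · u_j) / (u_j · u_j)) · u_j.

Step by step this gives:
  u_1 = (2, -1, 0)
  u_2 = (0, 0, 1)
  u_3 = (-1/5, -2/5, 0)

Orthogonality check:
  u_2 · u_1 = 0 (should be 0)
  u_3 · u_1 = 0 (should be 0)
  u_3 · u_2 = 0 (should be 0)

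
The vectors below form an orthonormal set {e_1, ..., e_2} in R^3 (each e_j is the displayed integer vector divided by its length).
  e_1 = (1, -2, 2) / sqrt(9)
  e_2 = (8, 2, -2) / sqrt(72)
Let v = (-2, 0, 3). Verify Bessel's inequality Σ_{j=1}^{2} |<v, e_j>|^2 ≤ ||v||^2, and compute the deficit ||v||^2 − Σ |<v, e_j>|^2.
Σ |<v, e_j>|^2 = 17/2; ||v||^2 = 13; deficit = 9/2

Write each e_j = u_j / sqrt(<u_j, u_j>) where u_j is the displayed integer vector. Then <v, e_j> = <v, u_j> / sqrt(<u_j, u_j>), so |<v, e_j>|^2 = <v, u_j>^2 / <u_j, u_j>.
Coefficients: <v, e_1> = 4/sqrt(9), <v, e_2> = -22/sqrt(72).
Square and sum: Σ |<v, e_j>|^2 = 17/2.
Compute ||v||^2 = v·v = 13.
Deficit = 13 − 17/2 = 9/2 ≥ 0, confirming Bessel's inequality. (The deficit equals ||v − Σ <v,e_j> e_j||^2, the squared distance from v to span{e_j}.)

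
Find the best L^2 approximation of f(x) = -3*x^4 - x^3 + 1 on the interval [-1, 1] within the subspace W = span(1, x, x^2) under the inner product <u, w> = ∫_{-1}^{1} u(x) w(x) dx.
g(x) = -18*x^2/7 - 3*x/5 + 44/35

The best approximation g ∈ W is the orthogonal projection of f onto W. Writing g = a_0 + a_1 x + a_2 x^2, the coefficients solve the normal equations G · a = b where
  G_{ij} = <φ_i, φ_j> and b_i = <f, φ_i>, with φ_0 = 1, φ_1 = x, φ_2 = x^2.
G =
  [2, 0, 2/3]
  [0, 2/3, 0]
  [2/3, 0, 2/5],
b = (4/5, -2/5, -4/21).
Solving gives a_0 = 44/35, a_1 = -3/5, a_2 = -18/7, so
  g(x) = -18*x^2/7 - 3*x/5 + 44/35.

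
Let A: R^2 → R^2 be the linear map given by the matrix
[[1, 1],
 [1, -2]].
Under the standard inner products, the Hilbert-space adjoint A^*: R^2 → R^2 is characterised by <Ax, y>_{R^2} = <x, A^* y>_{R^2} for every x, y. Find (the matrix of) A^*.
A^* = A^T =
[[1, 1],
 [1, -2]]

For real matrices with standard dot products, the defining identity <Ax, y> = <x, A^* y> gives (Ax)^T y = x^T (A^*) y, i.e. x^T A^T y = x^T (A^*) y. Since this holds for all x, y, we must have A^* = A^T. Therefore
A^* =
[[1, 1],
 [1, -2]].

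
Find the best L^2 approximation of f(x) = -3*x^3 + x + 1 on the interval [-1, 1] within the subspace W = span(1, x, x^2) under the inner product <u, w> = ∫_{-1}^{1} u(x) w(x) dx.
g(x) = 1 - 4*x/5

The best approximation g ∈ W is the orthogonal projection of f onto W. Writing g = a_0 + a_1 x + a_2 x^2, the coefficients solve the normal equations G · a = b where
  G_{ij} = <φ_i, φ_j> and b_i = <f, φ_i>, with φ_0 = 1, φ_1 = x, φ_2 = x^2.
G =
  [2, 0, 2/3]
  [0, 2/3, 0]
  [2/3, 0, 2/5],
b = (2, -8/15, 2/3).
Solving gives a_0 = 1, a_1 = -4/5, a_2 = 0, so
  g(x) = 1 - 4*x/5.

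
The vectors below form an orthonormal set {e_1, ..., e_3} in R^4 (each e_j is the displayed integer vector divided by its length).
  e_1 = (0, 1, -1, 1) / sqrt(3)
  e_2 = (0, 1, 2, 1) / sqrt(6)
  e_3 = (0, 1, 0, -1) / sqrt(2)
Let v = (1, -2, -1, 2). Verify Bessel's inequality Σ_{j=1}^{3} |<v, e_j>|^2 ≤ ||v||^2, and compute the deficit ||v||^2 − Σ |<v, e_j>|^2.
Σ |<v, e_j>|^2 = 9; ||v||^2 = 10; deficit = 1

Write each e_j = u_j / sqrt(<u_j, u_j>) where u_j is the displayed integer vector. Then <v, e_j> = <v, u_j> / sqrt(<u_j, u_j>), so |<v, e_j>|^2 = <v, u_j>^2 / <u_j, u_j>.
Coefficients: <v, e_1> = 1/sqrt(3), <v, e_2> = -2/sqrt(6), <v, e_3> = -4/sqrt(2).
Square and sum: Σ |<v, e_j>|^2 = 9.
Compute ||v||^2 = v·v = 10.
Deficit = 10 − 9 = 1 ≥ 0, confirming Bessel's inequality. (The deficit equals ||v − Σ <v,e_j> e_j||^2, the squared distance from v to span{e_j}.)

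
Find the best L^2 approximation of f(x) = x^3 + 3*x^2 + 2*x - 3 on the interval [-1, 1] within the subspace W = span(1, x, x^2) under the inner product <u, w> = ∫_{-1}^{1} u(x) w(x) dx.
g(x) = 3*x^2 + 13*x/5 - 3

The best approximation g ∈ W is the orthogonal projection of f onto W. Writing g = a_0 + a_1 x + a_2 x^2, the coefficients solve the normal equations G · a = b where
  G_{ij} = <φ_i, φ_j> and b_i = <f, φ_i>, with φ_0 = 1, φ_1 = x, φ_2 = x^2.
G =
  [2, 0, 2/3]
  [0, 2/3, 0]
  [2/3, 0, 2/5],
b = (-4, 26/15, -4/5).
Solving gives a_0 = -3, a_1 = 13/5, a_2 = 3, so
  g(x) = 3*x^2 + 13*x/5 - 3.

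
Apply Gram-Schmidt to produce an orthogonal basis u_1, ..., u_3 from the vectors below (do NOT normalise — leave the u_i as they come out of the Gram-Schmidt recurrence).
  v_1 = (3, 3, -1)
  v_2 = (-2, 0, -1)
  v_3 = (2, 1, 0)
Orthogonal basis:
  u_1 = (3, 3, -1)
  u_2 = (-23/19, 15/19, -24/19)
  u_3 = (3/70, -1/14, -3/35)

Apply the Gram-Schmidt recurrence
  u_1 = v_1
  u_i = v_i − Σ_{j<i} ((v_i · u_j) / (u_j · u_j)) · u_j.

Step by step this gives:
  u_1 = (3, 3, -1)
  u_2 = (-23/19, 15/19, -24/19)
  u_3 = (3/70, -1/14, -3/35)

Orthogonality check:
  u_2 · u_1 = 0 (should be 0)
  u_3 · u_1 = 0 (should be 0)
  u_3 · u_2 = 0 (should be 0)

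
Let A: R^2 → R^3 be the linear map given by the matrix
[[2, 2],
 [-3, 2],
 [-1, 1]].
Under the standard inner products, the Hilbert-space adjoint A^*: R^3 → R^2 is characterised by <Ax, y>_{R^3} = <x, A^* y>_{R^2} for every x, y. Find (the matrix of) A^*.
A^* = A^T =
[[2, -3, -1],
 [2, 2, 1]]

For real matrices with standard dot products, the defining identity <Ax, y> = <x, A^* y> gives (Ax)^T y = x^T (A^*) y, i.e. x^T A^T y = x^T (A^*) y. Since this holds for all x, y, we must have A^* = A^T. Therefore
A^* =
[[2, -3, -1],
 [2, 2, 1]].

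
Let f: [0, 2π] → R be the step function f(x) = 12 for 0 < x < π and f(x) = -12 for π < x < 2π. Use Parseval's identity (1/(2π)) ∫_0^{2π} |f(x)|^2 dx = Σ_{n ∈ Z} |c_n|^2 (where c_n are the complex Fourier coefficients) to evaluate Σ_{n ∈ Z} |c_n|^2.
Σ |c_n|^2 = 144

Parseval equates the L^2 energy of f (normalised by 1/(2π)) with the ℓ^2 sum of its Fourier coefficients: (1/(2π)) ∫_0^{2π} |f|^2 = Σ |c_n|^2.
Compute the left side: (1/(2π)) [∫_0^π 12^2 dx + ∫_π^{2π} (-12)^2 dx] = (1/(2π)) · (144π + 144π) = (144 + 144)/2 = 144.
So Σ_{n ∈ Z} |c_n|^2 = 144.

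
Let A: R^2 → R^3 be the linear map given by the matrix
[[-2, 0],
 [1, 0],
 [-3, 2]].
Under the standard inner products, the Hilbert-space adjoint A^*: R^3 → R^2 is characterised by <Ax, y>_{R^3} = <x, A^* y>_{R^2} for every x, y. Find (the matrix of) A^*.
A^* = A^T =
[[-2, 1, -3],
 [0, 0, 2]]

For real matrices with standard dot products, the defining identity <Ax, y> = <x, A^* y> gives (Ax)^T y = x^T (A^*) y, i.e. x^T A^T y = x^T (A^*) y. Since this holds for all x, y, we must have A^* = A^T. Therefore
A^* =
[[-2, 1, -3],
 [0, 0, 2]].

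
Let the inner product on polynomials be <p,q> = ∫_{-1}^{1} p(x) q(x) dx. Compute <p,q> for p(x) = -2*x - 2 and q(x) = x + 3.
<p,q> = -40/3

Expand the product: p(x)·q(x) = -2*x^2 - 8*x - 6.
∫_{-1}^{1} of each monomial x^k gives [2/(k+1) if k even, 0 if k odd]. Integrating term-by-term (or equivalently evaluating the antiderivative F(x) = -2*x^3/3 - 4*x^2 - 6*x at the endpoints):
  F(1) − F(−1) = -32/3 − (8/3) = -40/3.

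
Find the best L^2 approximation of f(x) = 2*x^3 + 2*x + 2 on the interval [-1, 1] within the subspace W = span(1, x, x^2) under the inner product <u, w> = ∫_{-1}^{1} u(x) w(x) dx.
g(x) = 16*x/5 + 2

The best approximation g ∈ W is the orthogonal projection of f onto W. Writing g = a_0 + a_1 x + a_2 x^2, the coefficients solve the normal equations G · a = b where
  G_{ij} = <φ_i, φ_j> and b_i = <f, φ_i>, with φ_0 = 1, φ_1 = x, φ_2 = x^2.
G =
  [2, 0, 2/3]
  [0, 2/3, 0]
  [2/3, 0, 2/5],
b = (4, 32/15, 4/3).
Solving gives a_0 = 2, a_1 = 16/5, a_2 = 0, so
  g(x) = 16*x/5 + 2.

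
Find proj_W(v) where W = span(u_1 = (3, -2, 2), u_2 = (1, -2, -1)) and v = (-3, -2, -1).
proj_W(v) = (-87/77, -34/77, -173/77)

Set up U = [u_1 | ... | u_2] ∈ R^(3×2). The projector onto W = col(U) is P = U (U^T U)^(-1) U^T.
Compute U^T U =
  [17, 5]
  [5, 6],
and U^T v = (-7, 2).
Solve U^T U · c = U^T v for the coefficients: c = (-52/77, 69/77). The projection is proj_W(v) = U c.
Check: (v - proj_W(v)) · u_1 = 0  (should be 0).
Check: (v - proj_W(v)) · u_2 = 0  (should be 0).
Result: proj_W(v) = (-87/77, -34/77, -173/77).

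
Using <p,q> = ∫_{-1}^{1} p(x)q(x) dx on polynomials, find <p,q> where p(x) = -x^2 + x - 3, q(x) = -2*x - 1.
<p,q> = 16/3

Expand the product: p(x)·q(x) = 2*x^3 - x^2 + 5*x + 3.
∫_{-1}^{1} of each monomial x^k gives [2/(k+1) if k even, 0 if k odd]. Integrating term-by-term (or equivalently evaluating the antiderivative F(x) = x^4/2 - x^3/3 + 5*x^2/2 + 3*x at the endpoints):
  F(1) − F(−1) = 17/3 − (1/3) = 16/3.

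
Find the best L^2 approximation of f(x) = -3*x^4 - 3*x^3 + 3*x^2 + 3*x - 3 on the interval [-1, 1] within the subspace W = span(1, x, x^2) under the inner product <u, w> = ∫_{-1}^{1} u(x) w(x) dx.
g(x) = 3*x^2/7 + 6*x/5 - 96/35

The best approximation g ∈ W is the orthogonal projection of f onto W. Writing g = a_0 + a_1 x + a_2 x^2, the coefficients solve the normal equations G · a = b where
  G_{ij} = <φ_i, φ_j> and b_i = <f, φ_i>, with φ_0 = 1, φ_1 = x, φ_2 = x^2.
G =
  [2, 0, 2/3]
  [0, 2/3, 0]
  [2/3, 0, 2/5],
b = (-26/5, 4/5, -58/35).
Solving gives a_0 = -96/35, a_1 = 6/5, a_2 = 3/7, so
  g(x) = 3*x^2/7 + 6*x/5 - 96/35.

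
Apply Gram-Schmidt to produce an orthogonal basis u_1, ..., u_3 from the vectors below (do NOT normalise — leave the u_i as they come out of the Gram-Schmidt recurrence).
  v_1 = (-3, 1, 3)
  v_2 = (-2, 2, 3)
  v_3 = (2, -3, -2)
Orthogonal basis:
  u_1 = (-3, 1, 3)
  u_2 = (13/19, 21/19, 6/19)
  u_3 = (21/34, -21/34, 14/17)

Apply the Gram-Schmidt recurrence
  u_1 = v_1
  u_i = v_i − Σ_{j<i} ((v_i · u_j) / (u_j · u_j)) · u_j.

Step by step this gives:
  u_1 = (-3, 1, 3)
  u_2 = (13/19, 21/19, 6/19)
  u_3 = (21/34, -21/34, 14/17)

Orthogonality check:
  u_2 · u_1 = 0 (should be 0)
  u_3 · u_1 = 0 (should be 0)
  u_3 · u_2 = 0 (should be 0)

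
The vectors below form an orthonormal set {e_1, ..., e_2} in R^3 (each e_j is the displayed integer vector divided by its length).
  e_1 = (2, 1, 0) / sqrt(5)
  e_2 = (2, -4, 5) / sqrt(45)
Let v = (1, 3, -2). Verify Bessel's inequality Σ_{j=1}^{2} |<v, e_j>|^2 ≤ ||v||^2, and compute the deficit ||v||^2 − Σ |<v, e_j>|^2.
Σ |<v, e_j>|^2 = 125/9; ||v||^2 = 14; deficit = 1/9

Write each e_j = u_j / sqrt(<u_j, u_j>) where u_j is the displayed integer vector. Then <v, e_j> = <v, u_j> / sqrt(<u_j, u_j>), so |<v, e_j>|^2 = <v, u_j>^2 / <u_j, u_j>.
Coefficients: <v, e_1> = 5/sqrt(5), <v, e_2> = -20/sqrt(45).
Square and sum: Σ |<v, e_j>|^2 = 125/9.
Compute ||v||^2 = v·v = 14.
Deficit = 14 − 125/9 = 1/9 ≥ 0, confirming Bessel's inequality. (The deficit equals ||v − Σ <v,e_j> e_j||^2, the squared distance from v to span{e_j}.)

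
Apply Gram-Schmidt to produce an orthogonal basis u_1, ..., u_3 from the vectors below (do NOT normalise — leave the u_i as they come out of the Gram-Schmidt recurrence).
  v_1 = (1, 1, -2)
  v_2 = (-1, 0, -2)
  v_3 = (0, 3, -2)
Orthogonal basis:
  u_1 = (1, 1, -2)
  u_2 = (-3/2, -1/2, -1)
  u_3 = (-20/21, 40/21, 10/21)

Apply the Gram-Schmidt recurrence
  u_1 = v_1
  u_i = v_i − Σ_{j<i} ((v_i · u_j) / (u_j · u_j)) · u_j.

Step by step this gives:
  u_1 = (1, 1, -2)
  u_2 = (-3/2, -1/2, -1)
  u_3 = (-20/21, 40/21, 10/21)

Orthogonality check:
  u_2 · u_1 = 0 (should be 0)
  u_3 · u_1 = 0 (should be 0)
  u_3 · u_2 = 0 (should be 0)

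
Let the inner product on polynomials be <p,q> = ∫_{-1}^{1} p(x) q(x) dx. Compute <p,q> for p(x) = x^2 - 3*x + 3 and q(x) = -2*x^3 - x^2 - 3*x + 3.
<p,q> = 26

Expand the product: p(x)·q(x) = -2*x^5 + 5*x^4 - 6*x^3 + 9*x^2 - 18*x + 9.
∫_{-1}^{1} of each monomial x^k gives [2/(k+1) if k even, 0 if k odd]. Integrating term-by-term (or equivalently evaluating the antiderivative F(x) = -x^6/3 + x^5 - 3*x^4/2 + 3*x^3 - 9*x^2 + 9*x at the endpoints):
  F(1) − F(−1) = 13/6 − (-143/6) = 26.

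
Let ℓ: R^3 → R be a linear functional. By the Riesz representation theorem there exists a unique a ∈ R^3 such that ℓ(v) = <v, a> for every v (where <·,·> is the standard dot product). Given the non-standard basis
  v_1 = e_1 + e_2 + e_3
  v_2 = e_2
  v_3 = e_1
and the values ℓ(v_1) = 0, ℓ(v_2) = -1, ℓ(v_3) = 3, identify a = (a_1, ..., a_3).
a = (3, -1, -2)

Write a = (a_1, ..., a_3) in the standard basis. For each basis vector v_i, ℓ(v_i) = <v_i, a> is a linear equation in the a_j's. Collect the n equations into a matrix system V a = ℓ, where row i of V is v_i (expressed in the standard basis). Since V is invertible (lower-triangular with 1s on the diagonal, up to permutation), solve by back-substitution:
  V =
[[1, 1, 1],
 [0, 1, 0],
 [1, 0, 0]]
  V a = (0, -1, 3)
Solving gives a = (3, -1, -2).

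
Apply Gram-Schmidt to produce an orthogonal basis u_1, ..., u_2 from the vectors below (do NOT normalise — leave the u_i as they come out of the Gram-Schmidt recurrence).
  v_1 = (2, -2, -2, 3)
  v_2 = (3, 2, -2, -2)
Orthogonal basis:
  u_1 = (2, -2, -2, 3)
  u_2 = (3, 2, -2, -2)

Apply the Gram-Schmidt recurrence
  u_1 = v_1
  u_i = v_i − Σ_{j<i} ((v_i · u_j) / (u_j · u_j)) · u_j.

Step by step this gives:
  u_1 = (2, -2, -2, 3)
  u_2 = (3, 2, -2, -2)

Orthogonality check:
  u_2 · u_1 = 0 (should be 0)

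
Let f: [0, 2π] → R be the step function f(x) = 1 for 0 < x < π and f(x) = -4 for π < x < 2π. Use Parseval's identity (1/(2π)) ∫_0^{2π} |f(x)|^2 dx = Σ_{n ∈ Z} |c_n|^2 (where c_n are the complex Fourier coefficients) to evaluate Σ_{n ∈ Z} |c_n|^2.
Σ |c_n|^2 = 17/2

Parseval equates the L^2 energy of f (normalised by 1/(2π)) with the ℓ^2 sum of its Fourier coefficients: (1/(2π)) ∫_0^{2π} |f|^2 = Σ |c_n|^2.
Compute the left side: (1/(2π)) [∫_0^π 1^2 dx + ∫_π^{2π} (-4)^2 dx] = (1/(2π)) · (1π + 16π) = (1 + 16)/2 = 17/2.
So Σ_{n ∈ Z} |c_n|^2 = 17/2.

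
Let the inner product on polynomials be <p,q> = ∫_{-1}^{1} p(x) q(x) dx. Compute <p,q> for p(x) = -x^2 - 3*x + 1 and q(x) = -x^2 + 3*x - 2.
<p,q> = -134/15

Expand the product: p(x)·q(x) = x^4 - 8*x^2 + 9*x - 2.
∫_{-1}^{1} of each monomial x^k gives [2/(k+1) if k even, 0 if k odd]. Integrating term-by-term (or equivalently evaluating the antiderivative F(x) = x^5/5 - 8*x^3/3 + 9*x^2/2 - 2*x at the endpoints):
  F(1) − F(−1) = 1/30 − (269/30) = -134/15.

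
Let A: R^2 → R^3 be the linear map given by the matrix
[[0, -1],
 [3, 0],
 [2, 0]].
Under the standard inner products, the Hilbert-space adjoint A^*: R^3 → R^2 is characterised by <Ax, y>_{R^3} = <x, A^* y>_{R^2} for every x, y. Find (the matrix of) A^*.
A^* = A^T =
[[0, 3, 2],
 [-1, 0, 0]]

For real matrices with standard dot products, the defining identity <Ax, y> = <x, A^* y> gives (Ax)^T y = x^T (A^*) y, i.e. x^T A^T y = x^T (A^*) y. Since this holds for all x, y, we must have A^* = A^T. Therefore
A^* =
[[0, 3, 2],
 [-1, 0, 0]].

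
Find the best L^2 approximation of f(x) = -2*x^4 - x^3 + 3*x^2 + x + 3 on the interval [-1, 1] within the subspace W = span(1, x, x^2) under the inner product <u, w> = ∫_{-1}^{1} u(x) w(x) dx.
g(x) = 9*x^2/7 + 2*x/5 + 111/35

The best approximation g ∈ W is the orthogonal projection of f onto W. Writing g = a_0 + a_1 x + a_2 x^2, the coefficients solve the normal equations G · a = b where
  G_{ij} = <φ_i, φ_j> and b_i = <f, φ_i>, with φ_0 = 1, φ_1 = x, φ_2 = x^2.
G =
  [2, 0, 2/3]
  [0, 2/3, 0]
  [2/3, 0, 2/5],
b = (36/5, 4/15, 92/35).
Solving gives a_0 = 111/35, a_1 = 2/5, a_2 = 9/7, so
  g(x) = 9*x^2/7 + 2*x/5 + 111/35.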